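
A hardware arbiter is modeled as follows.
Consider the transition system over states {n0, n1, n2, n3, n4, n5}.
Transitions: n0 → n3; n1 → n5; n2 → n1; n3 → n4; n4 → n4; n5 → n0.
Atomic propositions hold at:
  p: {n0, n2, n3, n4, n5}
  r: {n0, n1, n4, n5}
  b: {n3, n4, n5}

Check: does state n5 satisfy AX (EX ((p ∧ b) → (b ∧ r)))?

Sat(p ∧ b) = {n3, n4, n5}
Sat(b ∧ r) = {n4, n5}
Sat((p ∧ b) → (b ∧ r)) = {n0, n1, n2, n4, n5}
Sat(EX ((p ∧ b) → (b ∧ r))) = {s : some successor in {n0, n1, n2, n4, n5}} = {n1, n2, n3, n4, n5}
Sat(AX (EX ((p ∧ b) → (b ∧ r)))) = {s : every successor in {n1, n2, n3, n4, n5}} = {n0, n1, n2, n3, n4}
n5 ∉ Sat(AX (EX ((p ∧ b) → (b ∧ r)))) = {n0, n1, n2, n3, n4}, so the formula does not hold at n5.

No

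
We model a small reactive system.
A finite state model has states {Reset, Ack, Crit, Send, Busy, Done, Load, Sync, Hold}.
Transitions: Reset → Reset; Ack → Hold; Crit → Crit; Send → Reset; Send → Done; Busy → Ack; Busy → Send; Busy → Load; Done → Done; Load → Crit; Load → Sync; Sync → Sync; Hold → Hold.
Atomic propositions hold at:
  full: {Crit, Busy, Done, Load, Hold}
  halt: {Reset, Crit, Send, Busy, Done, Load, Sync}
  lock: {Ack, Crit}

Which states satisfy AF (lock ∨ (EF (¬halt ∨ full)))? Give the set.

{Ack, Crit, Send, Busy, Done, Load, Hold}

Sat(¬halt) = {Ack, Hold}
Sat(¬halt ∨ full) = {Ack, Crit, Busy, Done, Load, Hold}
EF (¬halt ∨ full): least fixpoint, start Z0 = {Ack, Crit, Busy, Done, Load, Hold}, add states with some successor in Z. Z1 = {Ack, Crit, Send, Busy, Done, Load, Hold}; fixed.
Sat(EF (¬halt ∨ full)) = {Ack, Crit, Send, Busy, Done, Load, Hold}
Sat(lock ∨ (EF (¬halt ∨ full))) = {Ack, Crit, Send, Busy, Done, Load, Hold}
AF (lock ∨ (EF (¬halt ∨ full))): least fixpoint, start Z0 = {Ack, Crit, Send, Busy, Done, Load, Hold}, add states with every successor in Z. Already a fixed point.
Sat(AF (lock ∨ (EF (¬halt ∨ full)))) = {Ack, Crit, Send, Busy, Done, Load, Hold}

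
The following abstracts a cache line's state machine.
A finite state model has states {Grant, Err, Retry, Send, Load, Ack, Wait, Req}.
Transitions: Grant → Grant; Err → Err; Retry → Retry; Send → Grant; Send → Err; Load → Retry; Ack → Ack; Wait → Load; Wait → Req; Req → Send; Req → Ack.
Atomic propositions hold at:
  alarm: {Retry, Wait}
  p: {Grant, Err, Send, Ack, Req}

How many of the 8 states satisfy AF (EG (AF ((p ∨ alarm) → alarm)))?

3

Sat(p ∨ alarm) = {Grant, Err, Retry, Send, Ack, Wait, Req}
Sat((p ∨ alarm) → alarm) = {Retry, Load, Wait}
AF ((p ∨ alarm) → alarm): least fixpoint, start Z0 = {Retry, Load, Wait}, add states with every successor in Z. Already a fixed point.
Sat(AF ((p ∨ alarm) → alarm)) = {Retry, Load, Wait}
EG (AF ((p ∨ alarm) → alarm)): greatest fixpoint, start Z0 = {Retry, Load, Wait}, keep only states in Sat with some successor in Z. Already a fixed point.
Sat(EG (AF ((p ∨ alarm) → alarm))) = {Retry, Load, Wait}
AF (EG (AF ((p ∨ alarm) → alarm))): least fixpoint, start Z0 = {Retry, Load, Wait}, add states with every successor in Z. Already a fixed point.
Sat(AF (EG (AF ((p ∨ alarm) → alarm)))) = {Retry, Load, Wait}
|Sat(AF (EG (AF ((p ∨ alarm) → alarm))))| = |{Retry, Load, Wait}| = 3.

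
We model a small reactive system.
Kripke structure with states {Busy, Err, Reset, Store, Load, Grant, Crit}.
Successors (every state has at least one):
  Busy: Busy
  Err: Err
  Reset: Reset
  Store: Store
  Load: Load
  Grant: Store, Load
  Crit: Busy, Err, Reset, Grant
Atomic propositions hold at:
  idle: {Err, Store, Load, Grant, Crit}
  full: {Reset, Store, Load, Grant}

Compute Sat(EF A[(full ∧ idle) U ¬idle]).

Sat(full ∧ idle) = {Store, Load, Grant}
Sat(¬idle) = {Busy, Reset}
A[(full ∧ idle) U ¬idle]: least fixpoint, start Z0 = Sat(¬idle) = {Busy, Reset}, add states in Sat(full ∧ idle) with every successor in Z. Already a fixed point.
Sat(A[(full ∧ idle) U ¬idle]) = {Busy, Reset}
EF A[(full ∧ idle) U ¬idle]: least fixpoint, start Z0 = {Busy, Reset}, add states with some successor in Z. Z1 = {Busy, Reset, Crit}; fixed.
Sat(EF A[(full ∧ idle) U ¬idle]) = {Busy, Reset, Crit}

{Busy, Reset, Crit}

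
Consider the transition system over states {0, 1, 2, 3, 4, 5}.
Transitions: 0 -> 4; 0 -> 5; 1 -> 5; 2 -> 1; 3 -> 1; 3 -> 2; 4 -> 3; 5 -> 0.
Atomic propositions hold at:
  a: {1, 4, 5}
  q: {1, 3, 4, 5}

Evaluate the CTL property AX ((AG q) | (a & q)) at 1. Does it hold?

AG q: greatest fixpoint, start Z0 = {1, 3, 4, 5}, keep only states in Sat with every successor in Z. Z1 = {1, 4}; Z2 = ∅; fixed.
Sat(AG q) = ∅
Sat(a & q) = {1, 4, 5}
Sat((AG q) | (a & q)) = {1, 4, 5}
Sat(AX ((AG q) | (a & q))) = {s : every successor in {1, 4, 5}} = {0, 1, 2}
1 ∈ Sat(AX ((AG q) | (a & q))) = {0, 1, 2}, so the formula holds at 1.

Yes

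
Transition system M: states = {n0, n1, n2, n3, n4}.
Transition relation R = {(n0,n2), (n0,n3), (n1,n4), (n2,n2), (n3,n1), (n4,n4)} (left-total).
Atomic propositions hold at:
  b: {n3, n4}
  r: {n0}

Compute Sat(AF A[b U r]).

A[b U r]: least fixpoint, start Z0 = Sat(r) = {n0}, add states in Sat(b) with every successor in Z. Already a fixed point.
Sat(A[b U r]) = {n0}
AF A[b U r]: least fixpoint, start Z0 = {n0}, add states with every successor in Z. Already a fixed point.
Sat(AF A[b U r]) = {n0}

{n0}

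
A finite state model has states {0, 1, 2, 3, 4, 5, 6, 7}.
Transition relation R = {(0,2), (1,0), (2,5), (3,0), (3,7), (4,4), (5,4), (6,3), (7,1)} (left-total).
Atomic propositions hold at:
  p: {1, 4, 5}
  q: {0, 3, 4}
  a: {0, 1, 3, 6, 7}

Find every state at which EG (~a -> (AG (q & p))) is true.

{4}

Sat(~a) = {2, 4, 5}
Sat(q & p) = {4}
AG (q & p): greatest fixpoint, start Z0 = {4}, keep only states in Sat with every successor in Z. Already a fixed point.
Sat(AG (q & p)) = {4}
Sat(~a -> (AG (q & p))) = {0, 1, 3, 4, 6, 7}
EG (~a -> (AG (q & p))): greatest fixpoint, start Z0 = {0, 1, 3, 4, 6, 7}, keep only states in Sat with some successor in Z. Z1 = {1, 3, 4, 6, 7}; Z2 = {3, 4, 6, 7}; Z3 = {3, 4, 6}; Z4 = {4, 6}; Z5 = {4}; fixed.
Sat(EG (~a -> (AG (q & p)))) = {4}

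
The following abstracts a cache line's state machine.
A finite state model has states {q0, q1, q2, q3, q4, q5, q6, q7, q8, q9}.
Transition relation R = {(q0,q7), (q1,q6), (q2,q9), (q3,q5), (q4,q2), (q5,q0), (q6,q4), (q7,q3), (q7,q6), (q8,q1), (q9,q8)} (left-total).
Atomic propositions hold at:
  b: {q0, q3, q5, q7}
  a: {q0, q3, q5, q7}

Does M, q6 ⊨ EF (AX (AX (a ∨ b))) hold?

No

Sat(a ∨ b) = {q0, q3, q5, q7}
Sat(AX (a ∨ b)) = {s : every successor in {q0, q3, q5, q7}} = {q0, q3, q5}
Sat(AX (AX (a ∨ b))) = {s : every successor in {q0, q3, q5}} = {q3, q5}
EF (AX (AX (a ∨ b))): least fixpoint, start Z0 = {q3, q5}, add states with some successor in Z. Z1 = {q3, q5, q7}; Z2 = {q0, q3, q5, q7}; fixed.
Sat(EF (AX (AX (a ∨ b)))) = {q0, q3, q5, q7}
q6 ∉ Sat(EF (AX (AX (a ∨ b)))) = {q0, q3, q5, q7}, so the formula does not hold at q6.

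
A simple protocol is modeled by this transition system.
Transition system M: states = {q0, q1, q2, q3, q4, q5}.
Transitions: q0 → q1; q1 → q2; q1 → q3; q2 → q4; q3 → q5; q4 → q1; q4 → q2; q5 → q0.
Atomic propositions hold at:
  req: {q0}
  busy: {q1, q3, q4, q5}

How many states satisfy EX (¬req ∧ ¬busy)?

2

Sat(¬req) = {q1, q2, q3, q4, q5}
Sat(¬busy) = {q0, q2}
Sat(¬req ∧ ¬busy) = {q2}
Sat(EX (¬req ∧ ¬busy)) = {s : some successor in {q2}} = {q1, q4}
|Sat(EX (¬req ∧ ¬busy))| = |{q1, q4}| = 2.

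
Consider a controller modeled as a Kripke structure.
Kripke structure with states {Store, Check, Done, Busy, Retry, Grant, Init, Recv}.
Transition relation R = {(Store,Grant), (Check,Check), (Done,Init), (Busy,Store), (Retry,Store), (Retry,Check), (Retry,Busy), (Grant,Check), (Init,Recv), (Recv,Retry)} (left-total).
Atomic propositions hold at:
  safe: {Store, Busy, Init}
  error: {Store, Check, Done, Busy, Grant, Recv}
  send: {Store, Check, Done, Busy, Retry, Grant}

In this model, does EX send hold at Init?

Sat(EX send) = {s : some successor in {Store, Check, Done, Busy, Retry, Grant}} = {Store, Check, Busy, Retry, Grant, Recv}
Init ∉ Sat(EX send) = {Store, Check, Busy, Retry, Grant, Recv}, so the formula does not hold at Init.

No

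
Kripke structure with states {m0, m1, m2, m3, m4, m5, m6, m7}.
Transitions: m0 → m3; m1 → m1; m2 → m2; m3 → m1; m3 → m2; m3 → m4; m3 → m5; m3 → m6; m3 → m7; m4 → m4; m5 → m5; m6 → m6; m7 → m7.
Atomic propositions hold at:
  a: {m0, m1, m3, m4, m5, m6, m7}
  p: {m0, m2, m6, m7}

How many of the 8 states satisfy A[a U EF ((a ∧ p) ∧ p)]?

4

Sat(a ∧ p) = {m0, m6, m7}
Sat((a ∧ p) ∧ p) = {m0, m6, m7}
EF ((a ∧ p) ∧ p): least fixpoint, start Z0 = {m0, m6, m7}, add states with some successor in Z. Z1 = {m0, m3, m6, m7}; fixed.
Sat(EF ((a ∧ p) ∧ p)) = {m0, m3, m6, m7}
A[a U EF ((a ∧ p) ∧ p)]: least fixpoint, start Z0 = Sat(EF ((a ∧ p) ∧ p)) = {m0, m3, m6, m7}, add states in Sat(a) with every successor in Z. Already a fixed point.
Sat(A[a U EF ((a ∧ p) ∧ p)]) = {m0, m3, m6, m7}
|Sat(A[a U EF ((a ∧ p) ∧ p)])| = |{m0, m3, m6, m7}| = 4.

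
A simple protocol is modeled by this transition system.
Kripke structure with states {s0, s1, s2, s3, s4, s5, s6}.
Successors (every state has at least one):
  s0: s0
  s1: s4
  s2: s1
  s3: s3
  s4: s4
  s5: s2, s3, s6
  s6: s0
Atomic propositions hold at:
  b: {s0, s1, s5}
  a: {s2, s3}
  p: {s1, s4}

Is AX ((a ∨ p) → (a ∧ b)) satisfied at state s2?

Sat(a ∨ p) = {s1, s2, s3, s4}
Sat(a ∧ b) = ∅
Sat((a ∨ p) → (a ∧ b)) = {s0, s5, s6}
Sat(AX ((a ∨ p) → (a ∧ b))) = {s : every successor in {s0, s5, s6}} = {s0, s6}
s2 ∉ Sat(AX ((a ∨ p) → (a ∧ b))) = {s0, s6}, so the formula does not hold at s2.

No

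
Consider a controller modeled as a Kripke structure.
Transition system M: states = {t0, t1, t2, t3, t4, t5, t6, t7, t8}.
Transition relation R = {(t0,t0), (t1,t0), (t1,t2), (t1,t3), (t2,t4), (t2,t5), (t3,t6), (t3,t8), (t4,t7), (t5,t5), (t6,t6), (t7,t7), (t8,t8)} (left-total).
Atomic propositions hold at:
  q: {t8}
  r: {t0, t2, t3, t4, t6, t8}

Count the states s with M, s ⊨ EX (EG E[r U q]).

E[r U q]: least fixpoint, start Z0 = Sat(q) = {t8}, add states in Sat(r) with some successor in Z. Z1 = {t3, t8}; fixed.
Sat(E[r U q]) = {t3, t8}
EG E[r U q]: greatest fixpoint, start Z0 = {t3, t8}, keep only states in Sat with some successor in Z. Already a fixed point.
Sat(EG E[r U q]) = {t3, t8}
Sat(EX (EG E[r U q])) = {s : some successor in {t3, t8}} = {t1, t3, t8}
|Sat(EX (EG E[r U q]))| = |{t1, t3, t8}| = 3.

3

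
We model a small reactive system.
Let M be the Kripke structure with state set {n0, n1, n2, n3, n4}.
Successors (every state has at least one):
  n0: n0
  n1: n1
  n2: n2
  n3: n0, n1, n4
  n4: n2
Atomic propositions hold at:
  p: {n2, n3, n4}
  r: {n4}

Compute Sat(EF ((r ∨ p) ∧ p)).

{n2, n3, n4}

Sat(r ∨ p) = {n2, n3, n4}
Sat((r ∨ p) ∧ p) = {n2, n3, n4}
EF ((r ∨ p) ∧ p): least fixpoint, start Z0 = {n2, n3, n4}, add states with some successor in Z. Already a fixed point.
Sat(EF ((r ∨ p) ∧ p)) = {n2, n3, n4}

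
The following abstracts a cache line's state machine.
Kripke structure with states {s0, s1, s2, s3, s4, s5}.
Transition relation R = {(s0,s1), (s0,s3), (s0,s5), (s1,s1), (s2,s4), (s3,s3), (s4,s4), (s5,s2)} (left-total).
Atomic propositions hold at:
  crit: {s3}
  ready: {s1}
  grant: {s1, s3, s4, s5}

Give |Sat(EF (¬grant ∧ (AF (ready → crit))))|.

3

Sat(¬grant) = {s0, s2}
Sat(ready → crit) = {s0, s2, s3, s4, s5}
AF (ready → crit): least fixpoint, start Z0 = {s0, s2, s3, s4, s5}, add states with every successor in Z. Already a fixed point.
Sat(AF (ready → crit)) = {s0, s2, s3, s4, s5}
Sat(¬grant ∧ (AF (ready → crit))) = {s0, s2}
EF (¬grant ∧ (AF (ready → crit))): least fixpoint, start Z0 = {s0, s2}, add states with some successor in Z. Z1 = {s0, s2, s5}; fixed.
Sat(EF (¬grant ∧ (AF (ready → crit)))) = {s0, s2, s5}
|Sat(EF (¬grant ∧ (AF (ready → crit))))| = |{s0, s2, s5}| = 3.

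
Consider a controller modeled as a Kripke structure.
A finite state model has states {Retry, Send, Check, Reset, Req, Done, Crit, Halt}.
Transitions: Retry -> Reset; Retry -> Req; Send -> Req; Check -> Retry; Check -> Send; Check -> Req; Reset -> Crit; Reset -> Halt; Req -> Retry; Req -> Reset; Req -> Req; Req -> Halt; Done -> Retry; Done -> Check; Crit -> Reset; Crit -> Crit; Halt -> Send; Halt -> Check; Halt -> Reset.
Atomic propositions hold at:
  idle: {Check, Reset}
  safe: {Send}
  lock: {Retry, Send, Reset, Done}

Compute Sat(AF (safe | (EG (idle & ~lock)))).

{Send}

Sat(~lock) = {Check, Req, Crit, Halt}
Sat(idle & ~lock) = {Check}
EG (idle & ~lock): greatest fixpoint, start Z0 = {Check}, keep only states in Sat with some successor in Z. Z1 = ∅; fixed.
Sat(EG (idle & ~lock)) = ∅
Sat(safe | (EG (idle & ~lock))) = {Send}
AF (safe | (EG (idle & ~lock))): least fixpoint, start Z0 = {Send}, add states with every successor in Z. Already a fixed point.
Sat(AF (safe | (EG (idle & ~lock)))) = {Send}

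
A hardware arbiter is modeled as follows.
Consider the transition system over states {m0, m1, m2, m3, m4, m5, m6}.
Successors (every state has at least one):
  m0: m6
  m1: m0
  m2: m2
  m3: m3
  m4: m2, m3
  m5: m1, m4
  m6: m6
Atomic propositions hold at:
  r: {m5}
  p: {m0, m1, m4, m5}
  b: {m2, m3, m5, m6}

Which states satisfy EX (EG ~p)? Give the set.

{m0, m2, m3, m4, m6}

Sat(~p) = {m2, m3, m6}
EG ~p: greatest fixpoint, start Z0 = {m2, m3, m6}, keep only states in Sat with some successor in Z. Already a fixed point.
Sat(EG ~p) = {m2, m3, m6}
Sat(EX (EG ~p)) = {s : some successor in {m2, m3, m6}} = {m0, m2, m3, m4, m6}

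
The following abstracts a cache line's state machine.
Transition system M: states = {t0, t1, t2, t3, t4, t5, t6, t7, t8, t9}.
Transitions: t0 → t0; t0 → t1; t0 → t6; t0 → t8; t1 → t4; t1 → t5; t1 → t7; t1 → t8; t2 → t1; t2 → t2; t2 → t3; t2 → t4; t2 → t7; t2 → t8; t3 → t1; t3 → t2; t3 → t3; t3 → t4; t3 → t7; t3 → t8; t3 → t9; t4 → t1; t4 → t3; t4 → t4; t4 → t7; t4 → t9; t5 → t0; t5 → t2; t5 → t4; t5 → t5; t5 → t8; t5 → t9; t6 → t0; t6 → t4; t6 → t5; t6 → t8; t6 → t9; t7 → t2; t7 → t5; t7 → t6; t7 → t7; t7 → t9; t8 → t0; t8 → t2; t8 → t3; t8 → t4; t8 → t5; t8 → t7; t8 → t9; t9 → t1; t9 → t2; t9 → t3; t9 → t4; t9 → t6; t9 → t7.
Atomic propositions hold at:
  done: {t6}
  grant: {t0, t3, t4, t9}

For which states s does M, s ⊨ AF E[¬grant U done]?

Sat(¬grant) = {t1, t2, t5, t6, t7, t8}
E[¬grant U done]: least fixpoint, start Z0 = Sat(done) = {t6}, add states in Sat(¬grant) with some successor in Z. Z1 = {t6, t7}; Z2 = {t1, t2, t6, t7, t8}; Z3 = {t1, t2, t5, t6, t7, t8}; fixed.
Sat(E[¬grant U done]) = {t1, t2, t5, t6, t7, t8}
AF E[¬grant U done]: least fixpoint, start Z0 = {t1, t2, t5, t6, t7, t8}, add states with every successor in Z. Already a fixed point.
Sat(AF E[¬grant U done]) = {t1, t2, t5, t6, t7, t8}

{t1, t2, t5, t6, t7, t8}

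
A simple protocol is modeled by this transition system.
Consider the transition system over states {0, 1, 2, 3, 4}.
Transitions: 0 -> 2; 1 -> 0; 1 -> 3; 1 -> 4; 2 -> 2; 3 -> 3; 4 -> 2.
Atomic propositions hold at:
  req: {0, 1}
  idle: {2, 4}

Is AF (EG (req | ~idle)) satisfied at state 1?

Yes

Sat(~idle) = {0, 1, 3}
Sat(req | ~idle) = {0, 1, 3}
EG (req | ~idle): greatest fixpoint, start Z0 = {0, 1, 3}, keep only states in Sat with some successor in Z. Z1 = {1, 3}; fixed.
Sat(EG (req | ~idle)) = {1, 3}
AF (EG (req | ~idle)): least fixpoint, start Z0 = {1, 3}, add states with every successor in Z. Already a fixed point.
Sat(AF (EG (req | ~idle))) = {1, 3}
1 ∈ Sat(AF (EG (req | ~idle))) = {1, 3}, so the formula holds at 1.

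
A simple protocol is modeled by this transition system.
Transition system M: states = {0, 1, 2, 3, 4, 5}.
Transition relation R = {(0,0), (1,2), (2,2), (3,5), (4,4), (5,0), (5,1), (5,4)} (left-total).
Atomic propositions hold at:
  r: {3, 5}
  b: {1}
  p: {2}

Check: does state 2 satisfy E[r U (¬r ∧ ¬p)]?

Sat(¬r) = {0, 1, 2, 4}
Sat(¬p) = {0, 1, 3, 4, 5}
Sat(¬r ∧ ¬p) = {0, 1, 4}
E[r U (¬r ∧ ¬p)]: least fixpoint, start Z0 = Sat((¬r ∧ ¬p)) = {0, 1, 4}, add states in Sat(r) with some successor in Z. Z1 = {0, 1, 4, 5}; Z2 = {0, 1, 3, 4, 5}; fixed.
Sat(E[r U (¬r ∧ ¬p)]) = {0, 1, 3, 4, 5}
2 ∉ Sat(E[r U (¬r ∧ ¬p)]) = {0, 1, 3, 4, 5}, so the formula does not hold at 2.

No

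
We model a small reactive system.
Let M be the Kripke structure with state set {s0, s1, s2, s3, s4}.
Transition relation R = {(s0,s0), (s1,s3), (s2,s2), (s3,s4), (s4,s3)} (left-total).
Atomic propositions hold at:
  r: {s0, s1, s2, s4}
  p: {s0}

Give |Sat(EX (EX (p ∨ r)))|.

Sat(p ∨ r) = {s0, s1, s2, s4}
Sat(EX (p ∨ r)) = {s : some successor in {s0, s1, s2, s4}} = {s0, s2, s3}
Sat(EX (EX (p ∨ r))) = {s : some successor in {s0, s2, s3}} = {s0, s1, s2, s4}
|Sat(EX (EX (p ∨ r)))| = |{s0, s1, s2, s4}| = 4.

4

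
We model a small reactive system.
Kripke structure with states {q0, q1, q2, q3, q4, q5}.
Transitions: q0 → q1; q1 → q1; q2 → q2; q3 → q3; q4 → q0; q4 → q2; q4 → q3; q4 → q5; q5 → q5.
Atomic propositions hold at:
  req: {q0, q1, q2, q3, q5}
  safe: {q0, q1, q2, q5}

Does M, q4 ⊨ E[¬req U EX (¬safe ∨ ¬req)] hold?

Sat(¬req) = {q4}
Sat(¬safe) = {q3, q4}
Sat(¬safe ∨ ¬req) = {q3, q4}
Sat(EX (¬safe ∨ ¬req)) = {s : some successor in {q3, q4}} = {q3, q4}
E[¬req U EX (¬safe ∨ ¬req)]: least fixpoint, start Z0 = Sat(EX (¬safe ∨ ¬req)) = {q3, q4}, add states in Sat(¬req) with some successor in Z. Already a fixed point.
Sat(E[¬req U EX (¬safe ∨ ¬req)]) = {q3, q4}
q4 ∈ Sat(E[¬req U EX (¬safe ∨ ¬req)]) = {q3, q4}, so the formula holds at q4.

Yes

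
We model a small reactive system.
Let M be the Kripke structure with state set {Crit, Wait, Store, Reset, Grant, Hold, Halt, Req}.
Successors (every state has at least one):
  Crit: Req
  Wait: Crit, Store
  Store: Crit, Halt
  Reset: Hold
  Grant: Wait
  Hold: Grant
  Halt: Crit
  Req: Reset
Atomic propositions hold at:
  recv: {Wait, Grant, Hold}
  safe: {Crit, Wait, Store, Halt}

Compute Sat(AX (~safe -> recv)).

{Wait, Store, Reset, Grant, Hold, Halt}

Sat(~safe) = {Reset, Grant, Hold, Req}
Sat(~safe -> recv) = {Crit, Wait, Store, Grant, Hold, Halt}
Sat(AX (~safe -> recv)) = {s : every successor in {Crit, Wait, Store, Grant, Hold, Halt}} = {Wait, Store, Reset, Grant, Hold, Halt}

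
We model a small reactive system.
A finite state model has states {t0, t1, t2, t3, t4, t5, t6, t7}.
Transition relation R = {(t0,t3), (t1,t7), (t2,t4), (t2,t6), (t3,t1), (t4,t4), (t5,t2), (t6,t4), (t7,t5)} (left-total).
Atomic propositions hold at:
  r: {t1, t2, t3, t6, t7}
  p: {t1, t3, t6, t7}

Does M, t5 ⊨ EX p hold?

No

Sat(EX p) = {s : some successor in {t1, t3, t6, t7}} = {t0, t1, t2, t3}
t5 ∉ Sat(EX p) = {t0, t1, t2, t3}, so the formula does not hold at t5.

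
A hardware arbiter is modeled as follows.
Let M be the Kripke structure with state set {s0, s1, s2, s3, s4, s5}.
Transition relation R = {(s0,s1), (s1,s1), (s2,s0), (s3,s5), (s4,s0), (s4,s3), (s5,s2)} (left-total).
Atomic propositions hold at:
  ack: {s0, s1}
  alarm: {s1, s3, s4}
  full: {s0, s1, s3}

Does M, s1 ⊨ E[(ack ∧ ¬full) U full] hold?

Sat(¬full) = {s2, s4, s5}
Sat(ack ∧ ¬full) = ∅
E[(ack ∧ ¬full) U full]: least fixpoint, start Z0 = Sat(full) = {s0, s1, s3}, add states in Sat(ack ∧ ¬full) with some successor in Z. Already a fixed point.
Sat(E[(ack ∧ ¬full) U full]) = {s0, s1, s3}
s1 ∈ Sat(E[(ack ∧ ¬full) U full]) = {s0, s1, s3}, so the formula holds at s1.

Yes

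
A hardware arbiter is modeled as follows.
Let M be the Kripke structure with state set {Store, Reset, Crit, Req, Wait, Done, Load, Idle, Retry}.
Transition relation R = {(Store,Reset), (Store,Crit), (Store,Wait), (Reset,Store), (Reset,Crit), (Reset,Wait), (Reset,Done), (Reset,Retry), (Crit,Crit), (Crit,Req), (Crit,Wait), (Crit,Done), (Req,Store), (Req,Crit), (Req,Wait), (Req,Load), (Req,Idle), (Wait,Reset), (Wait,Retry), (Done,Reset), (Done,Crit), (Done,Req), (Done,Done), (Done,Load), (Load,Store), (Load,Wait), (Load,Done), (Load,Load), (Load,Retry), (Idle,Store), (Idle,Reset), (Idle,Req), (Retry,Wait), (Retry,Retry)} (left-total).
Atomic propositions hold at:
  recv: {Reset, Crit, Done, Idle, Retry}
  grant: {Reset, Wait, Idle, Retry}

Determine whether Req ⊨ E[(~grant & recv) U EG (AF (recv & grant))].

No

Sat(~grant) = {Store, Crit, Req, Done, Load}
Sat(~grant & recv) = {Crit, Done}
Sat(recv & grant) = {Reset, Idle, Retry}
AF (recv & grant): least fixpoint, start Z0 = {Reset, Idle, Retry}, add states with every successor in Z. Z1 = {Reset, Wait, Idle, Retry}; fixed.
Sat(AF (recv & grant)) = {Reset, Wait, Idle, Retry}
EG (AF (recv & grant)): greatest fixpoint, start Z0 = {Reset, Wait, Idle, Retry}, keep only states in Sat with some successor in Z. Already a fixed point.
Sat(EG (AF (recv & grant))) = {Reset, Wait, Idle, Retry}
E[(~grant & recv) U EG (AF (recv & grant))]: least fixpoint, start Z0 = Sat(EG (AF (recv & grant))) = {Reset, Wait, Idle, Retry}, add states in Sat(~grant & recv) with some successor in Z. Z1 = {Reset, Crit, Wait, Done, Idle, Retry}; fixed.
Sat(E[(~grant & recv) U EG (AF (recv & grant))]) = {Reset, Crit, Wait, Done, Idle, Retry}
Req ∉ Sat(E[(~grant & recv) U EG (AF (recv & grant))]) = {Reset, Crit, Wait, Done, Idle, Retry}, so the formula does not hold at Req.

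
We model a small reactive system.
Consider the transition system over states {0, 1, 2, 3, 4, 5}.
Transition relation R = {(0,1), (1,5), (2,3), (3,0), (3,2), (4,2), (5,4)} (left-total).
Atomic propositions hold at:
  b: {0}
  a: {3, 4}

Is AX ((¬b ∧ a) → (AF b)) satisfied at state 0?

Yes

Sat(¬b) = {1, 2, 3, 4, 5}
Sat(¬b ∧ a) = {3, 4}
AF b: least fixpoint, start Z0 = {0}, add states with every successor in Z. Already a fixed point.
Sat(AF b) = {0}
Sat((¬b ∧ a) → (AF b)) = {0, 1, 2, 5}
Sat(AX ((¬b ∧ a) → (AF b))) = {s : every successor in {0, 1, 2, 5}} = {0, 1, 3, 4}
0 ∈ Sat(AX ((¬b ∧ a) → (AF b))) = {0, 1, 3, 4}, so the formula holds at 0.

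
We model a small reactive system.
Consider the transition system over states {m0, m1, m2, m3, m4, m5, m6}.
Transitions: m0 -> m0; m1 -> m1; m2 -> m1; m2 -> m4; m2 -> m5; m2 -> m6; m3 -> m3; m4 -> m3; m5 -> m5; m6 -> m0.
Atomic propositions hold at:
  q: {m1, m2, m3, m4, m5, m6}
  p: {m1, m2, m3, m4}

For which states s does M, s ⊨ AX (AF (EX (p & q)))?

Sat(p & q) = {m1, m2, m3, m4}
Sat(EX (p & q)) = {s : some successor in {m1, m2, m3, m4}} = {m1, m2, m3, m4}
AF (EX (p & q)): least fixpoint, start Z0 = {m1, m2, m3, m4}, add states with every successor in Z. Already a fixed point.
Sat(AF (EX (p & q))) = {m1, m2, m3, m4}
Sat(AX (AF (EX (p & q)))) = {s : every successor in {m1, m2, m3, m4}} = {m1, m3, m4}

{m1, m3, m4}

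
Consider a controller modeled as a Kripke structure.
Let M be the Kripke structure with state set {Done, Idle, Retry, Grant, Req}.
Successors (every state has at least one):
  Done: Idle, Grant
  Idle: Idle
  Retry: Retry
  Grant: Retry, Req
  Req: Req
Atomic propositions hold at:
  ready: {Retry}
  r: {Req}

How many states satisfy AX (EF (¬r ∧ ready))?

Sat(¬r) = {Done, Idle, Retry, Grant}
Sat(¬r ∧ ready) = {Retry}
EF (¬r ∧ ready): least fixpoint, start Z0 = {Retry}, add states with some successor in Z. Z1 = {Retry, Grant}; Z2 = {Done, Retry, Grant}; fixed.
Sat(EF (¬r ∧ ready)) = {Done, Retry, Grant}
Sat(AX (EF (¬r ∧ ready))) = {s : every successor in {Done, Retry, Grant}} = {Retry}
|Sat(AX (EF (¬r ∧ ready)))| = |{Retry}| = 1.

1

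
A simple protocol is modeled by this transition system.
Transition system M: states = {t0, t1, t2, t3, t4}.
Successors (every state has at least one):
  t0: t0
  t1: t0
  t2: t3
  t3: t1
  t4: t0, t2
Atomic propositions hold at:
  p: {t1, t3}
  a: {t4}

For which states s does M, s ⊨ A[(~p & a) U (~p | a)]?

Sat(~p) = {t0, t2, t4}
Sat(~p & a) = {t4}
Sat(~p | a) = {t0, t2, t4}
A[(~p & a) U (~p | a)]: least fixpoint, start Z0 = Sat((~p | a)) = {t0, t2, t4}, add states in Sat(~p & a) with every successor in Z. Already a fixed point.
Sat(A[(~p & a) U (~p | a)]) = {t0, t2, t4}

{t0, t2, t4}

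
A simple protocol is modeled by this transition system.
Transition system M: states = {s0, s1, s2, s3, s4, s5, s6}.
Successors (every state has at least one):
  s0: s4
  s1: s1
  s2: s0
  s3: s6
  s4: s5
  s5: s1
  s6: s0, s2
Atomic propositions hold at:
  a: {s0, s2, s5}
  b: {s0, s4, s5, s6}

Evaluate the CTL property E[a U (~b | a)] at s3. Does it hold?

Yes

Sat(~b) = {s1, s2, s3}
Sat(~b | a) = {s0, s1, s2, s3, s5}
E[a U (~b | a)]: least fixpoint, start Z0 = Sat((~b | a)) = {s0, s1, s2, s3, s5}, add states in Sat(a) with some successor in Z. Already a fixed point.
Sat(E[a U (~b | a)]) = {s0, s1, s2, s3, s5}
s3 ∈ Sat(E[a U (~b | a)]) = {s0, s1, s2, s3, s5}, so the formula holds at s3.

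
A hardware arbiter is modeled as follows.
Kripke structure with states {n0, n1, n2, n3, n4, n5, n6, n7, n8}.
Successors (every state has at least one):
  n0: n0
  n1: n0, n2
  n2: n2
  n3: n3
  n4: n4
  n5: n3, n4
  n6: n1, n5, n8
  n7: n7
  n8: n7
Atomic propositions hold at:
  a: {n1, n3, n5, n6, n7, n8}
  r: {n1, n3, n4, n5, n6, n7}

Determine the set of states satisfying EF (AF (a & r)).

Sat(a & r) = {n1, n3, n5, n6, n7}
AF (a & r): least fixpoint, start Z0 = {n1, n3, n5, n6, n7}, add states with every successor in Z. Z1 = {n1, n3, n5, n6, n7, n8}; fixed.
Sat(AF (a & r)) = {n1, n3, n5, n6, n7, n8}
EF (AF (a & r)): least fixpoint, start Z0 = {n1, n3, n5, n6, n7, n8}, add states with some successor in Z. Already a fixed point.
Sat(EF (AF (a & r))) = {n1, n3, n5, n6, n7, n8}

{n1, n3, n5, n6, n7, n8}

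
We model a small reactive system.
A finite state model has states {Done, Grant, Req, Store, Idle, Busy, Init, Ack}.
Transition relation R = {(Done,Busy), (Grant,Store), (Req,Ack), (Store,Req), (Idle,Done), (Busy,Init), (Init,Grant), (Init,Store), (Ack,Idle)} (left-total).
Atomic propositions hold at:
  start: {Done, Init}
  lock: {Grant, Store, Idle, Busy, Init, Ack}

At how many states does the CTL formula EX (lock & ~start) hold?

5

Sat(~start) = {Grant, Req, Store, Idle, Busy, Ack}
Sat(lock & ~start) = {Grant, Store, Idle, Busy, Ack}
Sat(EX (lock & ~start)) = {s : some successor in {Grant, Store, Idle, Busy, Ack}} = {Done, Grant, Req, Init, Ack}
|Sat(EX (lock & ~start))| = |{Done, Grant, Req, Init, Ack}| = 5.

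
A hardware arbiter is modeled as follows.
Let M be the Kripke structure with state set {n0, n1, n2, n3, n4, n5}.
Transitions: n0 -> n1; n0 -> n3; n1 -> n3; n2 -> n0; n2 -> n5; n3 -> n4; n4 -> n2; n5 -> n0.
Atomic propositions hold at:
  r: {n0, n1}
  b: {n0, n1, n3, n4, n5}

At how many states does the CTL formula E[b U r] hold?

E[b U r]: least fixpoint, start Z0 = Sat(r) = {n0, n1}, add states in Sat(b) with some successor in Z. Z1 = {n0, n1, n5}; fixed.
Sat(E[b U r]) = {n0, n1, n5}
|Sat(E[b U r])| = |{n0, n1, n5}| = 3.

3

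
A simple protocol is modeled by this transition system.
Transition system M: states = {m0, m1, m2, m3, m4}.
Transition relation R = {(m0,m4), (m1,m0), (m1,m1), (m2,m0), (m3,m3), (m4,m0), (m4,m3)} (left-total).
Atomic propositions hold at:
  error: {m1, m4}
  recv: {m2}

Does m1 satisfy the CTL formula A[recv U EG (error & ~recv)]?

Yes

Sat(~recv) = {m0, m1, m3, m4}
Sat(error & ~recv) = {m1, m4}
EG (error & ~recv): greatest fixpoint, start Z0 = {m1, m4}, keep only states in Sat with some successor in Z. Z1 = {m1}; fixed.
Sat(EG (error & ~recv)) = {m1}
A[recv U EG (error & ~recv)]: least fixpoint, start Z0 = Sat(EG (error & ~recv)) = {m1}, add states in Sat(recv) with every successor in Z. Already a fixed point.
Sat(A[recv U EG (error & ~recv)]) = {m1}
m1 ∈ Sat(A[recv U EG (error & ~recv)]) = {m1}, so the formula holds at m1.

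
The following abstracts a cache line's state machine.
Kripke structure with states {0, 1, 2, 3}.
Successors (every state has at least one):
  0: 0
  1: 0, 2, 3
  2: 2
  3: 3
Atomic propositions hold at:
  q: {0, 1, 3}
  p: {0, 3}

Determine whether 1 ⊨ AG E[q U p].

No

E[q U p]: least fixpoint, start Z0 = Sat(p) = {0, 3}, add states in Sat(q) with some successor in Z. Z1 = {0, 1, 3}; fixed.
Sat(E[q U p]) = {0, 1, 3}
AG E[q U p]: greatest fixpoint, start Z0 = {0, 1, 3}, keep only states in Sat with every successor in Z. Z1 = {0, 3}; fixed.
Sat(AG E[q U p]) = {0, 3}
1 ∉ Sat(AG E[q U p]) = {0, 3}, so the formula does not hold at 1.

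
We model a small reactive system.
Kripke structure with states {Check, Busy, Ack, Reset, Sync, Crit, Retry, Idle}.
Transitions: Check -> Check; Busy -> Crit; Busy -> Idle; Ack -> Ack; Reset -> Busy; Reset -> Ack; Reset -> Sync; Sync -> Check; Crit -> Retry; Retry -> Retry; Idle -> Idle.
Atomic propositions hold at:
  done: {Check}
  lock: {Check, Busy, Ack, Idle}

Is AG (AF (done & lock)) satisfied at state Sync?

Sat(done & lock) = {Check}
AF (done & lock): least fixpoint, start Z0 = {Check}, add states with every successor in Z. Z1 = {Check, Sync}; fixed.
Sat(AF (done & lock)) = {Check, Sync}
AG (AF (done & lock)): greatest fixpoint, start Z0 = {Check, Sync}, keep only states in Sat with every successor in Z. Already a fixed point.
Sat(AG (AF (done & lock))) = {Check, Sync}
Sync ∈ Sat(AG (AF (done & lock))) = {Check, Sync}, so the formula holds at Sync.

Yes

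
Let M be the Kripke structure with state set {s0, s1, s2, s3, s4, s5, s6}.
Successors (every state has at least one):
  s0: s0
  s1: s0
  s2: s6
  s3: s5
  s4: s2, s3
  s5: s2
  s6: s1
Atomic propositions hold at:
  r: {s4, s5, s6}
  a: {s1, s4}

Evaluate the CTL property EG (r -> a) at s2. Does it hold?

Sat(r -> a) = {s0, s1, s2, s3, s4}
EG (r -> a): greatest fixpoint, start Z0 = {s0, s1, s2, s3, s4}, keep only states in Sat with some successor in Z. Z1 = {s0, s1, s4}; Z2 = {s0, s1}; fixed.
Sat(EG (r -> a)) = {s0, s1}
s2 ∉ Sat(EG (r -> a)) = {s0, s1}, so the formula does not hold at s2.

No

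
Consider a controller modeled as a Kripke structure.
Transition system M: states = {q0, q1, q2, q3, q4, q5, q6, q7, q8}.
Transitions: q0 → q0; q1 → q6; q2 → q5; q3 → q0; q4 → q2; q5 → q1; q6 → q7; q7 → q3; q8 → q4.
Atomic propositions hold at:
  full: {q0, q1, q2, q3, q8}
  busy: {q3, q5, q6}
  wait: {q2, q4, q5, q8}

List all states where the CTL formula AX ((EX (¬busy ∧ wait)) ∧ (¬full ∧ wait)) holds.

Sat(¬busy) = {q0, q1, q2, q4, q7, q8}
Sat(¬busy ∧ wait) = {q2, q4, q8}
Sat(EX (¬busy ∧ wait)) = {s : some successor in {q2, q4, q8}} = {q4, q8}
Sat(¬full) = {q4, q5, q6, q7}
Sat(¬full ∧ wait) = {q4, q5}
Sat((EX (¬busy ∧ wait)) ∧ (¬full ∧ wait)) = {q4}
Sat(AX ((EX (¬busy ∧ wait)) ∧ (¬full ∧ wait))) = {s : every successor in {q4}} = {q8}

{q8}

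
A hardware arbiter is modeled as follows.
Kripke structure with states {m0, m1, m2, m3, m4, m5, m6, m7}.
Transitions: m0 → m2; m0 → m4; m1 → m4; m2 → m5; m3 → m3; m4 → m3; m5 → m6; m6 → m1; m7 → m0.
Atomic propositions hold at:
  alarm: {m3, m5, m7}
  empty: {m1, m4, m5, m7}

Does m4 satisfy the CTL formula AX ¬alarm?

No

Sat(¬alarm) = {m0, m1, m2, m4, m6}
Sat(AX ¬alarm) = {s : every successor in {m0, m1, m2, m4, m6}} = {m0, m1, m5, m6, m7}
m4 ∉ Sat(AX ¬alarm) = {m0, m1, m5, m6, m7}, so the formula does not hold at m4.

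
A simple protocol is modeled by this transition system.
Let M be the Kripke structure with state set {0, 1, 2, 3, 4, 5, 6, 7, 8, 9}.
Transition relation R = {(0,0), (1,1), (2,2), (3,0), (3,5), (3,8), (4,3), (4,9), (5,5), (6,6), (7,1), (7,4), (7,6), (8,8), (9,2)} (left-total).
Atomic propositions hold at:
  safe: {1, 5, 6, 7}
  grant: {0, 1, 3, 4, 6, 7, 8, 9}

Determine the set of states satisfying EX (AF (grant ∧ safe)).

{1, 6, 7}

Sat(grant ∧ safe) = {1, 6, 7}
AF (grant ∧ safe): least fixpoint, start Z0 = {1, 6, 7}, add states with every successor in Z. Already a fixed point.
Sat(AF (grant ∧ safe)) = {1, 6, 7}
Sat(EX (AF (grant ∧ safe))) = {s : some successor in {1, 6, 7}} = {1, 6, 7}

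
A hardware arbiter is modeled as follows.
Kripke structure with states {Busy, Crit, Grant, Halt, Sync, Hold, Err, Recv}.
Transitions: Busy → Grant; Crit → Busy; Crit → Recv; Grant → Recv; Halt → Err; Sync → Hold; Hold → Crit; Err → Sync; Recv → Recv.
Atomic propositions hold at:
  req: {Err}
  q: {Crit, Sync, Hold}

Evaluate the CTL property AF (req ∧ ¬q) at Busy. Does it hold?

No

Sat(¬q) = {Busy, Grant, Halt, Err, Recv}
Sat(req ∧ ¬q) = {Err}
AF (req ∧ ¬q): least fixpoint, start Z0 = {Err}, add states with every successor in Z. Z1 = {Halt, Err}; fixed.
Sat(AF (req ∧ ¬q)) = {Halt, Err}
Busy ∉ Sat(AF (req ∧ ¬q)) = {Halt, Err}, so the formula does not hold at Busy.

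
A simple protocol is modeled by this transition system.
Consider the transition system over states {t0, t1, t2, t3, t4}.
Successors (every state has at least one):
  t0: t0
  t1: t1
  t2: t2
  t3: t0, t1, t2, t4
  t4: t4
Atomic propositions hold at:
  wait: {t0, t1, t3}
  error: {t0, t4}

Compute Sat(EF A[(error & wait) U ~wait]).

{t2, t3, t4}

Sat(error & wait) = {t0}
Sat(~wait) = {t2, t4}
A[(error & wait) U ~wait]: least fixpoint, start Z0 = Sat(~wait) = {t2, t4}, add states in Sat(error & wait) with every successor in Z. Already a fixed point.
Sat(A[(error & wait) U ~wait]) = {t2, t4}
EF A[(error & wait) U ~wait]: least fixpoint, start Z0 = {t2, t4}, add states with some successor in Z. Z1 = {t2, t3, t4}; fixed.
Sat(EF A[(error & wait) U ~wait]) = {t2, t3, t4}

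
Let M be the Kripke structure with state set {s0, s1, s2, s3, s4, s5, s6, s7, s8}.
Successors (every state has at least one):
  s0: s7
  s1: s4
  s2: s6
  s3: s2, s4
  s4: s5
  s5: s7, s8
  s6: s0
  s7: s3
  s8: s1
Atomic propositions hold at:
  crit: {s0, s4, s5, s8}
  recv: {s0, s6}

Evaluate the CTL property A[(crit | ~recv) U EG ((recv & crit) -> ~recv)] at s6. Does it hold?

Sat(~recv) = {s1, s2, s3, s4, s5, s7, s8}
Sat(crit | ~recv) = {s0, s1, s2, s3, s4, s5, s7, s8}
Sat(recv & crit) = {s0}
Sat((recv & crit) -> ~recv) = {s1, s2, s3, s4, s5, s6, s7, s8}
EG ((recv & crit) -> ~recv): greatest fixpoint, start Z0 = {s1, s2, s3, s4, s5, s6, s7, s8}, keep only states in Sat with some successor in Z. Z1 = {s1, s2, s3, s4, s5, s7, s8}; Z2 = {s1, s3, s4, s5, s7, s8}; fixed.
Sat(EG ((recv & crit) -> ~recv)) = {s1, s3, s4, s5, s7, s8}
A[(crit | ~recv) U EG ((recv & crit) -> ~recv)]: least fixpoint, start Z0 = Sat(EG ((recv & crit) -> ~recv)) = {s1, s3, s4, s5, s7, s8}, add states in Sat(crit | ~recv) with every successor in Z. Z1 = {s0, s1, s3, s4, s5, s7, s8}; fixed.
Sat(A[(crit | ~recv) U EG ((recv & crit) -> ~recv)]) = {s0, s1, s3, s4, s5, s7, s8}
s6 ∉ Sat(A[(crit | ~recv) U EG ((recv & crit) -> ~recv)]) = {s0, s1, s3, s4, s5, s7, s8}, so the formula does not hold at s6.

No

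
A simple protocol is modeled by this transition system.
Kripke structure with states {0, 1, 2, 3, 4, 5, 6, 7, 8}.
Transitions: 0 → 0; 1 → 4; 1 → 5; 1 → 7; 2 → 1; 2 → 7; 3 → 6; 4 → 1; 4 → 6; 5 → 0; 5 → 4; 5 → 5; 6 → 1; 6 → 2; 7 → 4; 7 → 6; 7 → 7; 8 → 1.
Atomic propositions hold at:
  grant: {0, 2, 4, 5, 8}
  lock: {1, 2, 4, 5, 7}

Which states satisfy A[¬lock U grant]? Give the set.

{0, 2, 4, 5, 8}

Sat(¬lock) = {0, 3, 6, 8}
A[¬lock U grant]: least fixpoint, start Z0 = Sat(grant) = {0, 2, 4, 5, 8}, add states in Sat(¬lock) with every successor in Z. Already a fixed point.
Sat(A[¬lock U grant]) = {0, 2, 4, 5, 8}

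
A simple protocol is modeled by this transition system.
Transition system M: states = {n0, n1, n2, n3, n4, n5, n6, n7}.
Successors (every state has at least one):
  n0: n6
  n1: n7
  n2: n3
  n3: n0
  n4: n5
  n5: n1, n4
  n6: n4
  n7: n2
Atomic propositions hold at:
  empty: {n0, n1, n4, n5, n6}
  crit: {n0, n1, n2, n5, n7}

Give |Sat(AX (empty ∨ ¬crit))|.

Sat(¬crit) = {n3, n4, n6}
Sat(empty ∨ ¬crit) = {n0, n1, n3, n4, n5, n6}
Sat(AX (empty ∨ ¬crit)) = {s : every successor in {n0, n1, n3, n4, n5, n6}} = {n0, n2, n3, n4, n5, n6}
|Sat(AX (empty ∨ ¬crit))| = |{n0, n2, n3, n4, n5, n6}| = 6.

6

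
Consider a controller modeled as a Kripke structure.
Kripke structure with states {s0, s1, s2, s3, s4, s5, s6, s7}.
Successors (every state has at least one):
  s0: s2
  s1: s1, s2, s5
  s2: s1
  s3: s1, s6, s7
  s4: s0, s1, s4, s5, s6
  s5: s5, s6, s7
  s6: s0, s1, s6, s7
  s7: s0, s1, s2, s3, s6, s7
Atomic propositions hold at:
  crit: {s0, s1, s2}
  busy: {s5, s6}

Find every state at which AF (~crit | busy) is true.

{s3, s4, s5, s6, s7}

Sat(~crit) = {s3, s4, s5, s6, s7}
Sat(~crit | busy) = {s3, s4, s5, s6, s7}
AF (~crit | busy): least fixpoint, start Z0 = {s3, s4, s5, s6, s7}, add states with every successor in Z. Already a fixed point.
Sat(AF (~crit | busy)) = {s3, s4, s5, s6, s7}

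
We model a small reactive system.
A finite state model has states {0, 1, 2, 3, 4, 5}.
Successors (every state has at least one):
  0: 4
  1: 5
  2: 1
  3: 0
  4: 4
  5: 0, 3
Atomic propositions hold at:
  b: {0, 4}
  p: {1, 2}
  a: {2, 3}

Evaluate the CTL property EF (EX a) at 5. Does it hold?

Yes

Sat(EX a) = {s : some successor in {2, 3}} = {5}
EF (EX a): least fixpoint, start Z0 = {5}, add states with some successor in Z. Z1 = {1, 5}; Z2 = {1, 2, 5}; fixed.
Sat(EF (EX a)) = {1, 2, 5}
5 ∈ Sat(EF (EX a)) = {1, 2, 5}, so the formula holds at 5.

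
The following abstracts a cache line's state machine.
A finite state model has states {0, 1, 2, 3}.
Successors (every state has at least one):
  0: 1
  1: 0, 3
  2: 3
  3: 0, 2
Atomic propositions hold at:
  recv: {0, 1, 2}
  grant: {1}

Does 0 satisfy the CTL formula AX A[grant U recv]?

Yes

A[grant U recv]: least fixpoint, start Z0 = Sat(recv) = {0, 1, 2}, add states in Sat(grant) with every successor in Z. Already a fixed point.
Sat(A[grant U recv]) = {0, 1, 2}
Sat(AX A[grant U recv]) = {s : every successor in {0, 1, 2}} = {0, 3}
0 ∈ Sat(AX A[grant U recv]) = {0, 3}, so the formula holds at 0.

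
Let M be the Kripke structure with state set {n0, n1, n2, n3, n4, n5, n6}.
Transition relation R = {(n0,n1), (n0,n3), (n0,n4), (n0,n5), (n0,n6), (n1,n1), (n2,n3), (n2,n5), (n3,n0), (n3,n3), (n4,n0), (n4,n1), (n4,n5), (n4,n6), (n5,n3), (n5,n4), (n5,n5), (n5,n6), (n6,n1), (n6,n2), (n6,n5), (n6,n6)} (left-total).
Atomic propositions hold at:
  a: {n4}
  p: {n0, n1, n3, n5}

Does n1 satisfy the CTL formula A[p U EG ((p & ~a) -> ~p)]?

No

Sat(~a) = {n0, n1, n2, n3, n5, n6}
Sat(p & ~a) = {n0, n1, n3, n5}
Sat(~p) = {n2, n4, n6}
Sat((p & ~a) -> ~p) = {n2, n4, n6}
EG ((p & ~a) -> ~p): greatest fixpoint, start Z0 = {n2, n4, n6}, keep only states in Sat with some successor in Z. Z1 = {n4, n6}; fixed.
Sat(EG ((p & ~a) -> ~p)) = {n4, n6}
A[p U EG ((p & ~a) -> ~p)]: least fixpoint, start Z0 = Sat(EG ((p & ~a) -> ~p)) = {n4, n6}, add states in Sat(p) with every successor in Z. Already a fixed point.
Sat(A[p U EG ((p & ~a) -> ~p)]) = {n4, n6}
n1 ∉ Sat(A[p U EG ((p & ~a) -> ~p)]) = {n4, n6}, so the formula does not hold at n1.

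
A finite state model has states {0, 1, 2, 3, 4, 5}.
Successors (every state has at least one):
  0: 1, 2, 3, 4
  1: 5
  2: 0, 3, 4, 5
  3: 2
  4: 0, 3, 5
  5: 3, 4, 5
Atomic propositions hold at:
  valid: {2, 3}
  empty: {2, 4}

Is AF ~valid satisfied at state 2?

No

Sat(~valid) = {0, 1, 4, 5}
AF ~valid: least fixpoint, start Z0 = {0, 1, 4, 5}, add states with every successor in Z. Already a fixed point.
Sat(AF ~valid) = {0, 1, 4, 5}
2 ∉ Sat(AF ~valid) = {0, 1, 4, 5}, so the formula does not hold at 2.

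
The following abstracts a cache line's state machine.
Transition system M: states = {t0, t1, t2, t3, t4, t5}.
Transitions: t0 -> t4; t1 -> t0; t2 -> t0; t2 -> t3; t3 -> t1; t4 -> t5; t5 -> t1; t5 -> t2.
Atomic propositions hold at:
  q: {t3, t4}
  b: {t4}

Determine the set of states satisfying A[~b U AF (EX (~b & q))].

Sat(~b) = {t0, t1, t2, t3, t5}
Sat(~b & q) = {t3}
Sat(EX (~b & q)) = {s : some successor in {t3}} = {t2}
AF (EX (~b & q)): least fixpoint, start Z0 = {t2}, add states with every successor in Z. Already a fixed point.
Sat(AF (EX (~b & q))) = {t2}
A[~b U AF (EX (~b & q))]: least fixpoint, start Z0 = Sat(AF (EX (~b & q))) = {t2}, add states in Sat(~b) with every successor in Z. Already a fixed point.
Sat(A[~b U AF (EX (~b & q))]) = {t2}

{t2}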